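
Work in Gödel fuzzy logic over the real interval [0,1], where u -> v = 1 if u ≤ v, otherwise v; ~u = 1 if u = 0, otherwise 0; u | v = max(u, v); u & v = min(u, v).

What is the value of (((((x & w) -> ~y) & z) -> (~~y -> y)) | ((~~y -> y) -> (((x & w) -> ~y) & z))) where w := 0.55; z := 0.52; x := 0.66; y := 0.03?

(x & w) = min(0.66, 0.55) = 0.55
~y: Gödel ¬ of 0.03 = 0 (operand ≠ 0)
((x & w) -> ~y): 0.55 > 0, so result = 0
(((x & w) -> ~y) & z) = min(0, 0.52) = 0
~y: Gödel ¬ of 0.03 = 0 (operand ≠ 0)
~~y: Gödel ¬ of 0 = 1 (operand is 0)
(~~y -> y): 1 > 0.03, so result = 0.03
((((x & w) -> ~y) & z) -> (~~y -> y)): 0 ≤ 0.03, so result = 1
~y: Gödel ¬ of 0.03 = 0 (operand ≠ 0)
~~y: Gödel ¬ of 0 = 1 (operand is 0)
(~~y -> y): 1 > 0.03, so result = 0.03
(x & w) = min(0.66, 0.55) = 0.55
~y: Gödel ¬ of 0.03 = 0 (operand ≠ 0)
((x & w) -> ~y): 0.55 > 0, so result = 0
(((x & w) -> ~y) & z) = min(0, 0.52) = 0
((~~y -> y) -> (((x & w) -> ~y) & z)): 0.03 > 0, so result = 0
(((((x & w) -> ~y) & z) -> (~~y -> y)) | ((~~y -> y) -> (((x & w) -> ~y) & z))) = max(1, 0) = 1

1.00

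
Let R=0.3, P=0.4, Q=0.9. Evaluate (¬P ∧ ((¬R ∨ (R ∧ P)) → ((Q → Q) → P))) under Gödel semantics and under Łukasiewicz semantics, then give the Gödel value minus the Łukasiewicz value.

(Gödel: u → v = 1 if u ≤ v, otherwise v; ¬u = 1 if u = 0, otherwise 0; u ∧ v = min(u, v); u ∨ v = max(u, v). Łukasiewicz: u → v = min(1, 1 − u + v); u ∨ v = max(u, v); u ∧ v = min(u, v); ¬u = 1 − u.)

Gödel evaluation:
  ¬P: Gödel ¬ of 0.4 = 0 (operand ≠ 0)
  ¬R: Gödel ¬ of 0.3 = 0 (operand ≠ 0)
  (R ∧ P) = min(0.3, 0.4) = 0.3
  (¬R ∨ (R ∧ P)) = max(0, 0.3) = 0.3
  (Q → Q): 0.9 ≤ 0.9, so result = 1
  ((Q → Q) → P): 1 > 0.4, so result = 0.4
  ((¬R ∨ (R ∧ P)) → ((Q → Q) → P)): 0.3 ≤ 0.4, so result = 1
  (¬P ∧ ((¬R ∨ (R ∧ P)) → ((Q → Q) → P))) = min(0, 1) = 0
  Gödel value = 0
Łukasiewicz evaluation:
  ¬P: Łukasiewicz ¬ gives 1 − 0.4 = 0.6
  ¬R: Łukasiewicz ¬ gives 1 − 0.3 = 0.7
  (R ∧ P) = min(0.3, 0.4) = 0.3
  (¬R ∨ (R ∧ P)) = max(0.7, 0.3) = 0.7
  (Q → Q): min(1, 1 − 0.9 + 0.9) = 1
  ((Q → Q) → P): min(1, 1 − 1 + 0.4) = 0.4
  ((¬R ∨ (R ∧ P)) → ((Q → Q) → P)): min(1, 1 − 0.7 + 0.4) = 0.7
  (¬P ∧ ((¬R ∨ (R ∧ P)) → ((Q → Q) → P))) = min(0.6, 0.7) = 0.6
  Łukasiewicz value = 0.6
Difference: 0 − 0.6 = -0.60

-0.60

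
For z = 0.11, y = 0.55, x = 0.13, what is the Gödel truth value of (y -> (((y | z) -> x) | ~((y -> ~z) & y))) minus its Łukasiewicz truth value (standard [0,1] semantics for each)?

0.00

Gödel evaluation:
  (y | z) = max(0.55, 0.11) = 0.55
  ((y | z) -> x): 0.55 > 0.13, so result = 0.13
  ~z: Gödel ¬ of 0.11 = 0 (operand ≠ 0)
  (y -> ~z): 0.55 > 0, so result = 0
  ((y -> ~z) & y) = min(0, 0.55) = 0
  ~((y -> ~z) & y): Gödel ¬ of 0 = 1 (operand is 0)
  (((y | z) -> x) | ~((y -> ~z) & y)) = max(0.13, 1) = 1
  (y -> (((y | z) -> x) | ~((y -> ~z) & y))): 0.55 ≤ 1, so result = 1
  Gödel value = 1
Łukasiewicz evaluation:
  (y | z) = max(0.55, 0.11) = 0.55
  ((y | z) -> x): min(1, 1 − 0.55 + 0.13) = 0.58
  ~z: Łukasiewicz ¬ gives 1 − 0.11 = 0.89
  (y -> ~z): min(1, 1 − 0.55 + 0.89) = 1
  ((y -> ~z) & y) = min(1, 0.55) = 0.55
  ~((y -> ~z) & y): Łukasiewicz ¬ gives 1 − 0.55 = 0.45
  (((y | z) -> x) | ~((y -> ~z) & y)) = max(0.58, 0.45) = 0.58
  (y -> (((y | z) -> x) | ~((y -> ~z) & y))): min(1, 1 − 0.55 + 0.58) = 1
  Łukasiewicz value = 1
Difference: 1 − 1 = 0.00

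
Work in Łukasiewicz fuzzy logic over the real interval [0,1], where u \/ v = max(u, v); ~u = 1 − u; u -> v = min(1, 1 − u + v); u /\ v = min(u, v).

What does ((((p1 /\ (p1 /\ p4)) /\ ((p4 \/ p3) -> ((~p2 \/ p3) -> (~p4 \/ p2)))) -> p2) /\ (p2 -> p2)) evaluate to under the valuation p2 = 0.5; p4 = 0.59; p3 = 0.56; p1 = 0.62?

(p1 /\ p4) = min(0.62, 0.59) = 0.59
(p1 /\ (p1 /\ p4)) = min(0.62, 0.59) = 0.59
(p4 \/ p3) = max(0.59, 0.56) = 0.59
~p2: Łukasiewicz ¬ gives 1 − 0.5 = 0.5
(~p2 \/ p3) = max(0.5, 0.56) = 0.56
~p4: Łukasiewicz ¬ gives 1 − 0.59 = 0.41
(~p4 \/ p2) = max(0.41, 0.5) = 0.5
((~p2 \/ p3) -> (~p4 \/ p2)): min(1, 1 − 0.56 + 0.5) = 0.94
((p4 \/ p3) -> ((~p2 \/ p3) -> (~p4 \/ p2))): min(1, 1 − 0.59 + 0.94) = 1
((p1 /\ (p1 /\ p4)) /\ ((p4 \/ p3) -> ((~p2 \/ p3) -> (~p4 \/ p2)))) = min(0.59, 1) = 0.59
(((p1 /\ (p1 /\ p4)) /\ ((p4 \/ p3) -> ((~p2 \/ p3) -> (~p4 \/ p2)))) -> p2): min(1, 1 − 0.59 + 0.5) = 0.91
(p2 -> p2): min(1, 1 − 0.5 + 0.5) = 1
((((p1 /\ (p1 /\ p4)) /\ ((p4 \/ p3) -> ((~p2 \/ p3) -> (~p4 \/ p2)))) -> p2) /\ (p2 -> p2)) = min(0.91, 1) = 0.91

0.91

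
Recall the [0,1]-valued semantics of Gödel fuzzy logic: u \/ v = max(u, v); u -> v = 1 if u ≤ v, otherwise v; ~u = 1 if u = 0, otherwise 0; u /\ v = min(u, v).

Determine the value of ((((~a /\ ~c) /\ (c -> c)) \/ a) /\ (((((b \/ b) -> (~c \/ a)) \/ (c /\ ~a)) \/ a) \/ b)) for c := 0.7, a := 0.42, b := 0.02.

0.42

~a: Gödel ¬ of 0.42 = 0 (operand ≠ 0)
~c: Gödel ¬ of 0.7 = 0 (operand ≠ 0)
(~a /\ ~c) = min(0, 0) = 0
(c -> c): 0.7 ≤ 0.7, so result = 1
((~a /\ ~c) /\ (c -> c)) = min(0, 1) = 0
(((~a /\ ~c) /\ (c -> c)) \/ a) = max(0, 0.42) = 0.42
(b \/ b) = max(0.02, 0.02) = 0.02
~c: Gödel ¬ of 0.7 = 0 (operand ≠ 0)
(~c \/ a) = max(0, 0.42) = 0.42
((b \/ b) -> (~c \/ a)): 0.02 ≤ 0.42, so result = 1
~a: Gödel ¬ of 0.42 = 0 (operand ≠ 0)
(c /\ ~a) = min(0.7, 0) = 0
(((b \/ b) -> (~c \/ a)) \/ (c /\ ~a)) = max(1, 0) = 1
((((b \/ b) -> (~c \/ a)) \/ (c /\ ~a)) \/ a) = max(1, 0.42) = 1
(((((b \/ b) -> (~c \/ a)) \/ (c /\ ~a)) \/ a) \/ b) = max(1, 0.02) = 1
((((~a /\ ~c) /\ (c -> c)) \/ a) /\ (((((b \/ b) -> (~c \/ a)) \/ (c /\ ~a)) \/ a) \/ b)) = min(0.42, 1) = 0.42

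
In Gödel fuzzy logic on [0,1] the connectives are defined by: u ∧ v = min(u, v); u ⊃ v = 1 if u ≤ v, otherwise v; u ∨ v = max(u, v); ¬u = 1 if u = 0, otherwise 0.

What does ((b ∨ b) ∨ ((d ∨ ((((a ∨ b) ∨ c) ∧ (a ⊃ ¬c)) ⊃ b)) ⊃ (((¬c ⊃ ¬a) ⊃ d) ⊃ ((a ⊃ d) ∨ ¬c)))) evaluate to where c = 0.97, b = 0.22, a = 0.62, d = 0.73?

1.00

(b ∨ b) = max(0.22, 0.22) = 0.22
(a ∨ b) = max(0.62, 0.22) = 0.62
((a ∨ b) ∨ c) = max(0.62, 0.97) = 0.97
¬c: Gödel ¬ of 0.97 = 0 (operand ≠ 0)
(a ⊃ ¬c): 0.62 > 0, so result = 0
(((a ∨ b) ∨ c) ∧ (a ⊃ ¬c)) = min(0.97, 0) = 0
((((a ∨ b) ∨ c) ∧ (a ⊃ ¬c)) ⊃ b): 0 ≤ 0.22, so result = 1
(d ∨ ((((a ∨ b) ∨ c) ∧ (a ⊃ ¬c)) ⊃ b)) = max(0.73, 1) = 1
¬c: Gödel ¬ of 0.97 = 0 (operand ≠ 0)
¬a: Gödel ¬ of 0.62 = 0 (operand ≠ 0)
(¬c ⊃ ¬a): 0 ≤ 0, so result = 1
((¬c ⊃ ¬a) ⊃ d): 1 > 0.73, so result = 0.73
(a ⊃ d): 0.62 ≤ 0.73, so result = 1
¬c: Gödel ¬ of 0.97 = 0 (operand ≠ 0)
((a ⊃ d) ∨ ¬c) = max(1, 0) = 1
(((¬c ⊃ ¬a) ⊃ d) ⊃ ((a ⊃ d) ∨ ¬c)): 0.73 ≤ 1, so result = 1
((d ∨ ((((a ∨ b) ∨ c) ∧ (a ⊃ ¬c)) ⊃ b)) ⊃ (((¬c ⊃ ¬a) ⊃ d) ⊃ ((a ⊃ d) ∨ ¬c))): 1 ≤ 1, so result = 1
((b ∨ b) ∨ ((d ∨ ((((a ∨ b) ∨ c) ∧ (a ⊃ ¬c)) ⊃ b)) ⊃ (((¬c ⊃ ¬a) ⊃ d) ⊃ ((a ⊃ d) ∨ ¬c)))) = max(0.22, 1) = 1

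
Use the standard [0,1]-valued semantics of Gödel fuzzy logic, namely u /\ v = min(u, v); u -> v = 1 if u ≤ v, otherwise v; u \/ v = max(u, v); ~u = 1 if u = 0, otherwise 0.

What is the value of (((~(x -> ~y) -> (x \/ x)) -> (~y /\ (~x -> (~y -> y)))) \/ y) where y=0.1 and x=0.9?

~y: Gödel ¬ of 0.1 = 0 (operand ≠ 0)
(x -> ~y): 0.9 > 0, so result = 0
~(x -> ~y): Gödel ¬ of 0 = 1 (operand is 0)
(x \/ x) = max(0.9, 0.9) = 0.9
(~(x -> ~y) -> (x \/ x)): 1 > 0.9, so result = 0.9
~y: Gödel ¬ of 0.1 = 0 (operand ≠ 0)
~x: Gödel ¬ of 0.9 = 0 (operand ≠ 0)
~y: Gödel ¬ of 0.1 = 0 (operand ≠ 0)
(~y -> y): 0 ≤ 0.1, so result = 1
(~x -> (~y -> y)): 0 ≤ 1, so result = 1
(~y /\ (~x -> (~y -> y))) = min(0, 1) = 0
((~(x -> ~y) -> (x \/ x)) -> (~y /\ (~x -> (~y -> y)))): 0.9 > 0, so result = 0
(((~(x -> ~y) -> (x \/ x)) -> (~y /\ (~x -> (~y -> y)))) \/ y) = max(0, 0.1) = 0.1

0.10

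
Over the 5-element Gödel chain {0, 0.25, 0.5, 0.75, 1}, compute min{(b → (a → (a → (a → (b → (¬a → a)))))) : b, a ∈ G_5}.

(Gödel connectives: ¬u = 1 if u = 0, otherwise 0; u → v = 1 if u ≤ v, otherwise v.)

Every assignment gives 1. For instance at b = 0, a = 0:
  ¬a: Gödel ¬ of 0 = 1 (operand is 0)
  (¬a → a): 1 > 0, so result = 0
  (b → (¬a → a)): 0 ≤ 0, so result = 1
  (a → (b → (¬a → a))): 0 ≤ 1, so result = 1
  (a → (a → (b → (¬a → a)))): 0 ≤ 1, so result = 1
  (a → (a → (a → (b → (¬a → a))))): 0 ≤ 1, so result = 1
  (b → (a → (a → (a → (b → (¬a → a)))))): 0 ≤ 1, so result = 1
All 25 assignments give value 1 — the formula is a G_5-tautology.

1.00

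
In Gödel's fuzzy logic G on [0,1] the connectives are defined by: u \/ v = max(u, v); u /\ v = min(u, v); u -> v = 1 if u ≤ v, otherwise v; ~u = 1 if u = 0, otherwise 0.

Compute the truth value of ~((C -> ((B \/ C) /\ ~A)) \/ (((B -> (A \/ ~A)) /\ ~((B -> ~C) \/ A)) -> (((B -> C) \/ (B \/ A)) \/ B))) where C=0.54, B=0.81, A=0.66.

0.00

(B \/ C) = max(0.81, 0.54) = 0.81
~A: Gödel ¬ of 0.66 = 0 (operand ≠ 0)
((B \/ C) /\ ~A) = min(0.81, 0) = 0
(C -> ((B \/ C) /\ ~A)): 0.54 > 0, so result = 0
~A: Gödel ¬ of 0.66 = 0 (operand ≠ 0)
(A \/ ~A) = max(0.66, 0) = 0.66
(B -> (A \/ ~A)): 0.81 > 0.66, so result = 0.66
~C: Gödel ¬ of 0.54 = 0 (operand ≠ 0)
(B -> ~C): 0.81 > 0, so result = 0
((B -> ~C) \/ A) = max(0, 0.66) = 0.66
~((B -> ~C) \/ A): Gödel ¬ of 0.66 = 0 (operand ≠ 0)
((B -> (A \/ ~A)) /\ ~((B -> ~C) \/ A)) = min(0.66, 0) = 0
(B -> C): 0.81 > 0.54, so result = 0.54
(B \/ A) = max(0.81, 0.66) = 0.81
((B -> C) \/ (B \/ A)) = max(0.54, 0.81) = 0.81
(((B -> C) \/ (B \/ A)) \/ B) = max(0.81, 0.81) = 0.81
(((B -> (A \/ ~A)) /\ ~((B -> ~C) \/ A)) -> (((B -> C) \/ (B \/ A)) \/ B)): 0 ≤ 0.81, so result = 1
((C -> ((B \/ C) /\ ~A)) \/ (((B -> (A \/ ~A)) /\ ~((B -> ~C) \/ A)) -> (((B -> C) \/ (B \/ A)) \/ B))) = max(0, 1) = 1
~((C -> ((B \/ C) /\ ~A)) \/ (((B -> (A \/ ~A)) /\ ~((B -> ~C) \/ A)) -> (((B -> C) \/ (B \/ A)) \/ B))): Gödel ¬ of 1 = 0 (operand ≠ 0)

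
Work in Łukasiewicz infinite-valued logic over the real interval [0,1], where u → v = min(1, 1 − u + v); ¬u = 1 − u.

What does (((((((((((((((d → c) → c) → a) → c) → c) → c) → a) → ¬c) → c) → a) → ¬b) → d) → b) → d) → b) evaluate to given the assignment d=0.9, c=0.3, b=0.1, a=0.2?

(d → c): min(1, 1 − 0.9 + 0.3) = 0.4
((d → c) → c): min(1, 1 − 0.4 + 0.3) = 0.9
(((d → c) → c) → a): min(1, 1 − 0.9 + 0.2) = 0.3
((((d → c) → c) → a) → c): min(1, 1 − 0.3 + 0.3) = 1
(((((d → c) → c) → a) → c) → c): min(1, 1 − 1 + 0.3) = 0.3
((((((d → c) → c) → a) → c) → c) → c): min(1, 1 − 0.3 + 0.3) = 1
(((((((d → c) → c) → a) → c) → c) → c) → a): min(1, 1 − 1 + 0.2) = 0.2
¬c: Łukasiewicz ¬ gives 1 − 0.3 = 0.7
((((((((d → c) → c) → a) → c) → c) → c) → a) → ¬c): min(1, 1 − 0.2 + 0.7) = 1
(((((((((d → c) → c) → a) → c) → c) → c) → a) → ¬c) → c): min(1, 1 − 1 + 0.3) = 0.3
((((((((((d → c) → c) → a) → c) → c) → c) → a) → ¬c) → c) → a): min(1, 1 − 0.3 + 0.2) = 0.9
¬b: Łukasiewicz ¬ gives 1 − 0.1 = 0.9
(((((((((((d → c) → c) → a) → c) → c) → c) → a) → ¬c) → c) → a) → ¬b): min(1, 1 − 0.9 + 0.9) = 1
((((((((((((d → c) → c) → a) → c) → c) → c) → a) → ¬c) → c) → a) → ¬b) → d): min(1, 1 − 1 + 0.9) = 0.9
(((((((((((((d → c) → c) → a) → c) → c) → c) → a) → ¬c) → c) → a) → ¬b) → d) → b): min(1, 1 − 0.9 + 0.1) = 0.2
((((((((((((((d → c) → c) → a) → c) → c) → c) → a) → ¬c) → c) → a) → ¬b) → d) → b) → d): min(1, 1 − 0.2 + 0.9) = 1
(((((((((((((((d → c) → c) → a) → c) → c) → c) → a) → ¬c) → c) → a) → ¬b) → d) → b) → d) → b): min(1, 1 − 1 + 0.1) = 0.1

0.10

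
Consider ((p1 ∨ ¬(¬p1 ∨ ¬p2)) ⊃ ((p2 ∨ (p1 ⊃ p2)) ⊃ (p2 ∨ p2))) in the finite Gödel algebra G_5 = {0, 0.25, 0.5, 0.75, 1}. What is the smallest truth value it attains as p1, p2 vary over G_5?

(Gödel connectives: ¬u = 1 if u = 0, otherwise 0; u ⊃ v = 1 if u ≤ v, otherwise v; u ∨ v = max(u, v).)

0.25

The minimum is attained at p1 = 0.25, p2 = 0.25:
  ¬p1: Gödel ¬ of 0.25 = 0 (operand ≠ 0)
  ¬p2: Gödel ¬ of 0.25 = 0 (operand ≠ 0)
  (¬p1 ∨ ¬p2) = max(0, 0) = 0
  ¬(¬p1 ∨ ¬p2): Gödel ¬ of 0 = 1 (operand is 0)
  (p1 ∨ ¬(¬p1 ∨ ¬p2)) = max(0.25, 1) = 1
  (p1 ⊃ p2): 0.25 ≤ 0.25, so result = 1
  (p2 ∨ (p1 ⊃ p2)) = max(0.25, 1) = 1
  (p2 ∨ p2) = max(0.25, 0.25) = 0.25
  ((p2 ∨ (p1 ⊃ p2)) ⊃ (p2 ∨ p2)): 1 > 0.25, so result = 0.25
  ((p1 ∨ ¬(¬p1 ∨ ¬p2)) ⊃ ((p2 ∨ (p1 ⊃ p2)) ⊃ (p2 ∨ p2))): 1 > 0.25, so result = 0.25
Checking all 25 assignments confirms none give a value below 0.25.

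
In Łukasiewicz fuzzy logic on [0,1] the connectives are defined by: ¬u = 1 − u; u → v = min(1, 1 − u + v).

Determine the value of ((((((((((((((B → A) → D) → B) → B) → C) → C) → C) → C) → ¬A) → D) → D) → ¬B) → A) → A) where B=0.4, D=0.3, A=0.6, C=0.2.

0.60

(B → A): min(1, 1 − 0.4 + 0.6) = 1
((B → A) → D): min(1, 1 − 1 + 0.3) = 0.3
(((B → A) → D) → B): min(1, 1 − 0.3 + 0.4) = 1
((((B → A) → D) → B) → B): min(1, 1 − 1 + 0.4) = 0.4
(((((B → A) → D) → B) → B) → C): min(1, 1 − 0.4 + 0.2) = 0.8
((((((B → A) → D) → B) → B) → C) → C): min(1, 1 − 0.8 + 0.2) = 0.4
(((((((B → A) → D) → B) → B) → C) → C) → C): min(1, 1 − 0.4 + 0.2) = 0.8
((((((((B → A) → D) → B) → B) → C) → C) → C) → C): min(1, 1 − 0.8 + 0.2) = 0.4
¬A: Łukasiewicz ¬ gives 1 − 0.6 = 0.4
(((((((((B → A) → D) → B) → B) → C) → C) → C) → C) → ¬A): min(1, 1 − 0.4 + 0.4) = 1
((((((((((B → A) → D) → B) → B) → C) → C) → C) → C) → ¬A) → D): min(1, 1 − 1 + 0.3) = 0.3
(((((((((((B → A) → D) → B) → B) → C) → C) → C) → C) → ¬A) → D) → D): min(1, 1 − 0.3 + 0.3) = 1
¬B: Łukasiewicz ¬ gives 1 − 0.4 = 0.6
((((((((((((B → A) → D) → B) → B) → C) → C) → C) → C) → ¬A) → D) → D) → ¬B): min(1, 1 − 1 + 0.6) = 0.6
(((((((((((((B → A) → D) → B) → B) → C) → C) → C) → C) → ¬A) → D) → D) → ¬B) → A): min(1, 1 − 0.6 + 0.6) = 1
((((((((((((((B → A) → D) → B) → B) → C) → C) → C) → C) → ¬A) → D) → D) → ¬B) → A) → A): min(1, 1 − 1 + 0.6) = 0.6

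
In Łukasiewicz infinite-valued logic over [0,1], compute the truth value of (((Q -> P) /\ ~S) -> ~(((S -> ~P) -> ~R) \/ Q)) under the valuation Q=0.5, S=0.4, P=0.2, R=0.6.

0.90

(Q -> P): min(1, 1 − 0.5 + 0.2) = 0.7
~S: Łukasiewicz ¬ gives 1 − 0.4 = 0.6
((Q -> P) /\ ~S) = min(0.7, 0.6) = 0.6
~P: Łukasiewicz ¬ gives 1 − 0.2 = 0.8
(S -> ~P): min(1, 1 − 0.4 + 0.8) = 1
~R: Łukasiewicz ¬ gives 1 − 0.6 = 0.4
((S -> ~P) -> ~R): min(1, 1 − 1 + 0.4) = 0.4
(((S -> ~P) -> ~R) \/ Q) = max(0.4, 0.5) = 0.5
~(((S -> ~P) -> ~R) \/ Q): Łukasiewicz ¬ gives 1 − 0.5 = 0.5
(((Q -> P) /\ ~S) -> ~(((S -> ~P) -> ~R) \/ Q)): min(1, 1 − 0.6 + 0.5) = 0.9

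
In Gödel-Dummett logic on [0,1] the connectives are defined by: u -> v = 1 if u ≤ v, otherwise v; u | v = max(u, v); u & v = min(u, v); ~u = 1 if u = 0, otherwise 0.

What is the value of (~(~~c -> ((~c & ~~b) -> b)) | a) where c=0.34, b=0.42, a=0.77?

0.77

~c: Gödel ¬ of 0.34 = 0 (operand ≠ 0)
~~c: Gödel ¬ of 0 = 1 (operand is 0)
~c: Gödel ¬ of 0.34 = 0 (operand ≠ 0)
~b: Gödel ¬ of 0.42 = 0 (operand ≠ 0)
~~b: Gödel ¬ of 0 = 1 (operand is 0)
(~c & ~~b) = min(0, 1) = 0
((~c & ~~b) -> b): 0 ≤ 0.42, so result = 1
(~~c -> ((~c & ~~b) -> b)): 1 ≤ 1, so result = 1
~(~~c -> ((~c & ~~b) -> b)): Gödel ¬ of 1 = 0 (operand ≠ 0)
(~(~~c -> ((~c & ~~b) -> b)) | a) = max(0, 0.77) = 0.77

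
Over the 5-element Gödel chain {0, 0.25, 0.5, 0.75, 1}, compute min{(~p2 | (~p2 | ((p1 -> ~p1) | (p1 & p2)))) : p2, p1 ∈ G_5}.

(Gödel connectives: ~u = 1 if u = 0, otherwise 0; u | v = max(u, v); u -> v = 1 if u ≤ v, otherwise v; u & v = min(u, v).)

The minimum is attained at p2 = 0.25, p1 = 0.25:
  ~p2: Gödel ¬ of 0.25 = 0 (operand ≠ 0)
  ~p2: Gödel ¬ of 0.25 = 0 (operand ≠ 0)
  ~p1: Gödel ¬ of 0.25 = 0 (operand ≠ 0)
  (p1 -> ~p1): 0.25 > 0, so result = 0
  (p1 & p2) = min(0.25, 0.25) = 0.25
  ((p1 -> ~p1) | (p1 & p2)) = max(0, 0.25) = 0.25
  (~p2 | ((p1 -> ~p1) | (p1 & p2))) = max(0, 0.25) = 0.25
  (~p2 | (~p2 | ((p1 -> ~p1) | (p1 & p2)))) = max(0, 0.25) = 0.25
Checking all 25 assignments confirms none give a value below 0.25.

0.25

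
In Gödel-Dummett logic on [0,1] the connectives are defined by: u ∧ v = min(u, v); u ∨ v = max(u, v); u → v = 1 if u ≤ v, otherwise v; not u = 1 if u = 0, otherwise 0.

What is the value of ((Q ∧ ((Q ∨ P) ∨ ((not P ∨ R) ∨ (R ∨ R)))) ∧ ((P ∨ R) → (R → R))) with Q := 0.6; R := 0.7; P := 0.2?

0.60

(Q ∨ P) = max(0.6, 0.2) = 0.6
not P: Gödel ¬ of 0.2 = 0 (operand ≠ 0)
(not P ∨ R) = max(0, 0.7) = 0.7
(R ∨ R) = max(0.7, 0.7) = 0.7
((not P ∨ R) ∨ (R ∨ R)) = max(0.7, 0.7) = 0.7
((Q ∨ P) ∨ ((not P ∨ R) ∨ (R ∨ R))) = max(0.6, 0.7) = 0.7
(Q ∧ ((Q ∨ P) ∨ ((not P ∨ R) ∨ (R ∨ R)))) = min(0.6, 0.7) = 0.6
(P ∨ R) = max(0.2, 0.7) = 0.7
(R → R): 0.7 ≤ 0.7, so result = 1
((P ∨ R) → (R → R)): 0.7 ≤ 1, so result = 1
((Q ∧ ((Q ∨ P) ∨ ((not P ∨ R) ∨ (R ∨ R)))) ∧ ((P ∨ R) → (R → R))) = min(0.6, 1) = 0.6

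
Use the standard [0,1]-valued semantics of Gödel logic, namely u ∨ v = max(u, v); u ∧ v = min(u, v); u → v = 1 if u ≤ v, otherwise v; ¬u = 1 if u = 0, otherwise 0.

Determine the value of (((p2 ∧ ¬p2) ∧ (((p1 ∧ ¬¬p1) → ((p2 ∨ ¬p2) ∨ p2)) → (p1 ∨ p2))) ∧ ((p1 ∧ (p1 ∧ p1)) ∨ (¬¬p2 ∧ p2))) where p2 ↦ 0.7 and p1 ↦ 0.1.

0.00

¬p2: Gödel ¬ of 0.7 = 0 (operand ≠ 0)
(p2 ∧ ¬p2) = min(0.7, 0) = 0
¬p1: Gödel ¬ of 0.1 = 0 (operand ≠ 0)
¬¬p1: Gödel ¬ of 0 = 1 (operand is 0)
(p1 ∧ ¬¬p1) = min(0.1, 1) = 0.1
¬p2: Gödel ¬ of 0.7 = 0 (operand ≠ 0)
(p2 ∨ ¬p2) = max(0.7, 0) = 0.7
((p2 ∨ ¬p2) ∨ p2) = max(0.7, 0.7) = 0.7
((p1 ∧ ¬¬p1) → ((p2 ∨ ¬p2) ∨ p2)): 0.1 ≤ 0.7, so result = 1
(p1 ∨ p2) = max(0.1, 0.7) = 0.7
(((p1 ∧ ¬¬p1) → ((p2 ∨ ¬p2) ∨ p2)) → (p1 ∨ p2)): 1 > 0.7, so result = 0.7
((p2 ∧ ¬p2) ∧ (((p1 ∧ ¬¬p1) → ((p2 ∨ ¬p2) ∨ p2)) → (p1 ∨ p2))) = min(0, 0.7) = 0
(p1 ∧ p1) = min(0.1, 0.1) = 0.1
(p1 ∧ (p1 ∧ p1)) = min(0.1, 0.1) = 0.1
¬p2: Gödel ¬ of 0.7 = 0 (operand ≠ 0)
¬¬p2: Gödel ¬ of 0 = 1 (operand is 0)
(¬¬p2 ∧ p2) = min(1, 0.7) = 0.7
((p1 ∧ (p1 ∧ p1)) ∨ (¬¬p2 ∧ p2)) = max(0.1, 0.7) = 0.7
(((p2 ∧ ¬p2) ∧ (((p1 ∧ ¬¬p1) → ((p2 ∨ ¬p2) ∨ p2)) → (p1 ∨ p2))) ∧ ((p1 ∧ (p1 ∧ p1)) ∨ (¬¬p2 ∧ p2))) = min(0, 0.7) = 0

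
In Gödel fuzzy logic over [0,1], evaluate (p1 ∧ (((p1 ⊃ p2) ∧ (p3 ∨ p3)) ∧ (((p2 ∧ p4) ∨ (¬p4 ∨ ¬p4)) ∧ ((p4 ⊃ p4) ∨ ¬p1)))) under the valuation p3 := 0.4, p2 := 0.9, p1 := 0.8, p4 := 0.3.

0.30

(p1 ⊃ p2): 0.8 ≤ 0.9, so result = 1
(p3 ∨ p3) = max(0.4, 0.4) = 0.4
((p1 ⊃ p2) ∧ (p3 ∨ p3)) = min(1, 0.4) = 0.4
(p2 ∧ p4) = min(0.9, 0.3) = 0.3
¬p4: Gödel ¬ of 0.3 = 0 (operand ≠ 0)
¬p4: Gödel ¬ of 0.3 = 0 (operand ≠ 0)
(¬p4 ∨ ¬p4) = max(0, 0) = 0
((p2 ∧ p4) ∨ (¬p4 ∨ ¬p4)) = max(0.3, 0) = 0.3
(p4 ⊃ p4): 0.3 ≤ 0.3, so result = 1
¬p1: Gödel ¬ of 0.8 = 0 (operand ≠ 0)
((p4 ⊃ p4) ∨ ¬p1) = max(1, 0) = 1
(((p2 ∧ p4) ∨ (¬p4 ∨ ¬p4)) ∧ ((p4 ⊃ p4) ∨ ¬p1)) = min(0.3, 1) = 0.3
(((p1 ⊃ p2) ∧ (p3 ∨ p3)) ∧ (((p2 ∧ p4) ∨ (¬p4 ∨ ¬p4)) ∧ ((p4 ⊃ p4) ∨ ¬p1))) = min(0.4, 0.3) = 0.3
(p1 ∧ (((p1 ⊃ p2) ∧ (p3 ∨ p3)) ∧ (((p2 ∧ p4) ∨ (¬p4 ∨ ¬p4)) ∧ ((p4 ⊃ p4) ∨ ¬p1)))) = min(0.8, 0.3) = 0.3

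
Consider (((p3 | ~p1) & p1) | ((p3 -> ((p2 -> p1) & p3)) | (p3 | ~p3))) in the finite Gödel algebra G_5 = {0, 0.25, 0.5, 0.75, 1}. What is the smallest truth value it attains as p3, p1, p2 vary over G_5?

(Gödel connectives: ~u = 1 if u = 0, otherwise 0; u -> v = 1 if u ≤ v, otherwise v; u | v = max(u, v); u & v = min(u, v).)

0.25

The minimum is attained at p3 = 0.25, p1 = 0, p2 = 0.25:
  ~p1: Gödel ¬ of 0 = 1 (operand is 0)
  (p3 | ~p1) = max(0.25, 1) = 1
  ((p3 | ~p1) & p1) = min(1, 0) = 0
  (p2 -> p1): 0.25 > 0, so result = 0
  ((p2 -> p1) & p3) = min(0, 0.25) = 0
  (p3 -> ((p2 -> p1) & p3)): 0.25 > 0, so result = 0
  ~p3: Gödel ¬ of 0.25 = 0 (operand ≠ 0)
  (p3 | ~p3) = max(0.25, 0) = 0.25
  ((p3 -> ((p2 -> p1) & p3)) | (p3 | ~p3)) = max(0, 0.25) = 0.25
  (((p3 | ~p1) & p1) | ((p3 -> ((p2 -> p1) & p3)) | (p3 | ~p3))) = max(0, 0.25) = 0.25
Checking all 125 assignments confirms none give a value below 0.25.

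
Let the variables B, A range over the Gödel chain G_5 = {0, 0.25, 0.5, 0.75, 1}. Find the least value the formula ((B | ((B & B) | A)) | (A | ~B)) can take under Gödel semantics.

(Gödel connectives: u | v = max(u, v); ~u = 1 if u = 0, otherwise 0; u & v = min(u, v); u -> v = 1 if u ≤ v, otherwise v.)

The minimum is attained at B = 0.25, A = 0:
  (B & B) = min(0.25, 0.25) = 0.25
  ((B & B) | A) = max(0.25, 0) = 0.25
  (B | ((B & B) | A)) = max(0.25, 0.25) = 0.25
  ~B: Gödel ¬ of 0.25 = 0 (operand ≠ 0)
  (A | ~B) = max(0, 0) = 0
  ((B | ((B & B) | A)) | (A | ~B)) = max(0.25, 0) = 0.25
Checking all 25 assignments confirms none give a value below 0.25.

0.25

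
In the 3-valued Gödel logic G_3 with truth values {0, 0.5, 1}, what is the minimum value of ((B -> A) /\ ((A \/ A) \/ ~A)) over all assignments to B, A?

0.00

The minimum is attained at B = 0.5, A = 0:
  (B -> A): 0.5 > 0, so result = 0
  (A \/ A) = max(0, 0) = 0
  ~A: Gödel ¬ of 0 = 1 (operand is 0)
  ((A \/ A) \/ ~A) = max(0, 1) = 1
  ((B -> A) /\ ((A \/ A) \/ ~A)) = min(0, 1) = 0
Checking all 9 assignments confirms none give a value below 0.00.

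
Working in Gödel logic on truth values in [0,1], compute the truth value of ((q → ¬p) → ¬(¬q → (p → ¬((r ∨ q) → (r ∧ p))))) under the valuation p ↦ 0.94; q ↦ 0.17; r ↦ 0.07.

1.00

¬p: Gödel ¬ of 0.94 = 0 (operand ≠ 0)
(q → ¬p): 0.17 > 0, so result = 0
¬q: Gödel ¬ of 0.17 = 0 (operand ≠ 0)
(r ∨ q) = max(0.07, 0.17) = 0.17
(r ∧ p) = min(0.07, 0.94) = 0.07
((r ∨ q) → (r ∧ p)): 0.17 > 0.07, so result = 0.07
¬((r ∨ q) → (r ∧ p)): Gödel ¬ of 0.07 = 0 (operand ≠ 0)
(p → ¬((r ∨ q) → (r ∧ p))): 0.94 > 0, so result = 0
(¬q → (p → ¬((r ∨ q) → (r ∧ p)))): 0 ≤ 0, so result = 1
¬(¬q → (p → ¬((r ∨ q) → (r ∧ p)))): Gödel ¬ of 1 = 0 (operand ≠ 0)
((q → ¬p) → ¬(¬q → (p → ¬((r ∨ q) → (r ∧ p))))): 0 ≤ 0, so result = 1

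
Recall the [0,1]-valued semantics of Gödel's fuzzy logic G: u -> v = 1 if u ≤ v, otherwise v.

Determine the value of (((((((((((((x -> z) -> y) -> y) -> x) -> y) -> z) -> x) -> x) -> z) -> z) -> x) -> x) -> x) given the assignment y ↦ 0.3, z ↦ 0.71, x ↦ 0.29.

0.29

(x -> z): 0.29 ≤ 0.71, so result = 1
((x -> z) -> y): 1 > 0.3, so result = 0.3
(((x -> z) -> y) -> y): 0.3 ≤ 0.3, so result = 1
((((x -> z) -> y) -> y) -> x): 1 > 0.29, so result = 0.29
(((((x -> z) -> y) -> y) -> x) -> y): 0.29 ≤ 0.3, so result = 1
((((((x -> z) -> y) -> y) -> x) -> y) -> z): 1 > 0.71, so result = 0.71
(((((((x -> z) -> y) -> y) -> x) -> y) -> z) -> x): 0.71 > 0.29, so result = 0.29
((((((((x -> z) -> y) -> y) -> x) -> y) -> z) -> x) -> x): 0.29 ≤ 0.29, so result = 1
(((((((((x -> z) -> y) -> y) -> x) -> y) -> z) -> x) -> x) -> z): 1 > 0.71, so result = 0.71
((((((((((x -> z) -> y) -> y) -> x) -> y) -> z) -> x) -> x) -> z) -> z): 0.71 ≤ 0.71, so result = 1
(((((((((((x -> z) -> y) -> y) -> x) -> y) -> z) -> x) -> x) -> z) -> z) -> x): 1 > 0.29, so result = 0.29
((((((((((((x -> z) -> y) -> y) -> x) -> y) -> z) -> x) -> x) -> z) -> z) -> x) -> x): 0.29 ≤ 0.29, so result = 1
(((((((((((((x -> z) -> y) -> y) -> x) -> y) -> z) -> x) -> x) -> z) -> z) -> x) -> x) -> x): 1 > 0.29, so result = 0.29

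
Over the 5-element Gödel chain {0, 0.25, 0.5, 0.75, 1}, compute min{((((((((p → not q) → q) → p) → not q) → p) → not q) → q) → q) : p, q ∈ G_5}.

The minimum is attained at p = 0.25, q = 0.25:
  not q: Gödel ¬ of 0.25 = 0 (operand ≠ 0)
  (p → not q): 0.25 > 0, so result = 0
  ((p → not q) → q): 0 ≤ 0.25, so result = 1
  (((p → not q) → q) → p): 1 > 0.25, so result = 0.25
  not q: Gödel ¬ of 0.25 = 0 (operand ≠ 0)
  ((((p → not q) → q) → p) → not q): 0.25 > 0, so result = 0
  (((((p → not q) → q) → p) → not q) → p): 0 ≤ 0.25, so result = 1
  not q: Gödel ¬ of 0.25 = 0 (operand ≠ 0)
  ((((((p → not q) → q) → p) → not q) → p) → not q): 1 > 0, so result = 0
  (((((((p → not q) → q) → p) → not q) → p) → not q) → q): 0 ≤ 0.25, so result = 1
  ((((((((p → not q) → q) → p) → not q) → p) → not q) → q) → q): 1 > 0.25, so result = 0.25
Checking all 25 assignments confirms none give a value below 0.25.

0.25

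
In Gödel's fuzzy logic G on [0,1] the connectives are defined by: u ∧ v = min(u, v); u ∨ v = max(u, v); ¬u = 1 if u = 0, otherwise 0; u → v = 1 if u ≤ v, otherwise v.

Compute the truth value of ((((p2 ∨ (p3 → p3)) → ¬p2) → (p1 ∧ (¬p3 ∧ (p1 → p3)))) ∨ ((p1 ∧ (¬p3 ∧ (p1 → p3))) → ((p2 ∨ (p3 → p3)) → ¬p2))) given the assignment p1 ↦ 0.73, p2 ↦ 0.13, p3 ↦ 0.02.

(p3 → p3): 0.02 ≤ 0.02, so result = 1
(p2 ∨ (p3 → p3)) = max(0.13, 1) = 1
¬p2: Gödel ¬ of 0.13 = 0 (operand ≠ 0)
((p2 ∨ (p3 → p3)) → ¬p2): 1 > 0, so result = 0
¬p3: Gödel ¬ of 0.02 = 0 (operand ≠ 0)
(p1 → p3): 0.73 > 0.02, so result = 0.02
(¬p3 ∧ (p1 → p3)) = min(0, 0.02) = 0
(p1 ∧ (¬p3 ∧ (p1 → p3))) = min(0.73, 0) = 0
(((p2 ∨ (p3 → p3)) → ¬p2) → (p1 ∧ (¬p3 ∧ (p1 → p3)))): 0 ≤ 0, so result = 1
¬p3: Gödel ¬ of 0.02 = 0 (operand ≠ 0)
(p1 → p3): 0.73 > 0.02, so result = 0.02
(¬p3 ∧ (p1 → p3)) = min(0, 0.02) = 0
(p1 ∧ (¬p3 ∧ (p1 → p3))) = min(0.73, 0) = 0
(p3 → p3): 0.02 ≤ 0.02, so result = 1
(p2 ∨ (p3 → p3)) = max(0.13, 1) = 1
¬p2: Gödel ¬ of 0.13 = 0 (operand ≠ 0)
((p2 ∨ (p3 → p3)) → ¬p2): 1 > 0, so result = 0
((p1 ∧ (¬p3 ∧ (p1 → p3))) → ((p2 ∨ (p3 → p3)) → ¬p2)): 0 ≤ 0, so result = 1
((((p2 ∨ (p3 → p3)) → ¬p2) → (p1 ∧ (¬p3 ∧ (p1 → p3)))) ∨ ((p1 ∧ (¬p3 ∧ (p1 → p3))) → ((p2 ∨ (p3 → p3)) → ¬p2))) = max(1, 1) = 1

1.00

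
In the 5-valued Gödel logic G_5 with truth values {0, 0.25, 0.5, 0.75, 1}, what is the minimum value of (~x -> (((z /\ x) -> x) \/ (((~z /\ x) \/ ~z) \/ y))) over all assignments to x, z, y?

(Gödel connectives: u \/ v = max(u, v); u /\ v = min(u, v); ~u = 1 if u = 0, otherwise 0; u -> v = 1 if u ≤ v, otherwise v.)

1.00

Every assignment gives 1. For instance at x = 0, z = 0, y = 0:
  ~x: Gödel ¬ of 0 = 1 (operand is 0)
  (z /\ x) = min(0, 0) = 0
  ((z /\ x) -> x): 0 ≤ 0, so result = 1
  ~z: Gödel ¬ of 0 = 1 (operand is 0)
  (~z /\ x) = min(1, 0) = 0
  ~z: Gödel ¬ of 0 = 1 (operand is 0)
  ((~z /\ x) \/ ~z) = max(0, 1) = 1
  (((~z /\ x) \/ ~z) \/ y) = max(1, 0) = 1
  (((z /\ x) -> x) \/ (((~z /\ x) \/ ~z) \/ y)) = max(1, 1) = 1
  (~x -> (((z /\ x) -> x) \/ (((~z /\ x) \/ ~z) \/ y))): 1 ≤ 1, so result = 1
All 125 assignments give value 1 — the formula is a G_5-tautology.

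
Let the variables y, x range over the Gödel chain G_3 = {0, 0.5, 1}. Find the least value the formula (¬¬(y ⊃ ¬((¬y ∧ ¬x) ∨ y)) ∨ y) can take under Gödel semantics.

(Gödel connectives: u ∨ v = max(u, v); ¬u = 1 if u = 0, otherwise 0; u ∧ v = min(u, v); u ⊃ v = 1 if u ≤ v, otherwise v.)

The minimum is attained at y = 0.5, x = 0:
  ¬y: Gödel ¬ of 0.5 = 0 (operand ≠ 0)
  ¬x: Gödel ¬ of 0 = 1 (operand is 0)
  (¬y ∧ ¬x) = min(0, 1) = 0
  ((¬y ∧ ¬x) ∨ y) = max(0, 0.5) = 0.5
  ¬((¬y ∧ ¬x) ∨ y): Gödel ¬ of 0.5 = 0 (operand ≠ 0)
  (y ⊃ ¬((¬y ∧ ¬x) ∨ y)): 0.5 > 0, so result = 0
  ¬(y ⊃ ¬((¬y ∧ ¬x) ∨ y)): Gödel ¬ of 0 = 1 (operand is 0)
  ¬¬(y ⊃ ¬((¬y ∧ ¬x) ∨ y)): Gödel ¬ of 1 = 0 (operand ≠ 0)
  (¬¬(y ⊃ ¬((¬y ∧ ¬x) ∨ y)) ∨ y) = max(0, 0.5) = 0.5
Checking all 9 assignments confirms none give a value below 0.50.

0.50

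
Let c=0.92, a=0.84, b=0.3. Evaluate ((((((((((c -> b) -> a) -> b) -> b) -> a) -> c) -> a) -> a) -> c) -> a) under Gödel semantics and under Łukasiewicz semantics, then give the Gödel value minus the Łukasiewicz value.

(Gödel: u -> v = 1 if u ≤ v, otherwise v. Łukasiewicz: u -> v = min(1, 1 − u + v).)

-0.08

Gödel evaluation:
  (c -> b): 0.92 > 0.3, so result = 0.3
  ((c -> b) -> a): 0.3 ≤ 0.84, so result = 1
  (((c -> b) -> a) -> b): 1 > 0.3, so result = 0.3
  ((((c -> b) -> a) -> b) -> b): 0.3 ≤ 0.3, so result = 1
  (((((c -> b) -> a) -> b) -> b) -> a): 1 > 0.84, so result = 0.84
  ((((((c -> b) -> a) -> b) -> b) -> a) -> c): 0.84 ≤ 0.92, so result = 1
  (((((((c -> b) -> a) -> b) -> b) -> a) -> c) -> a): 1 > 0.84, so result = 0.84
  ((((((((c -> b) -> a) -> b) -> b) -> a) -> c) -> a) -> a): 0.84 ≤ 0.84, so result = 1
  (((((((((c -> b) -> a) -> b) -> b) -> a) -> c) -> a) -> a) -> c): 1 > 0.92, so result = 0.92
  ((((((((((c -> b) -> a) -> b) -> b) -> a) -> c) -> a) -> a) -> c) -> a): 0.92 > 0.84, so result = 0.84
  Gödel value = 0.84
Łukasiewicz evaluation:
  (c -> b): min(1, 1 − 0.92 + 0.3) = 0.38
  ((c -> b) -> a): min(1, 1 − 0.38 + 0.84) = 1
  (((c -> b) -> a) -> b): min(1, 1 − 1 + 0.3) = 0.3
  ((((c -> b) -> a) -> b) -> b): min(1, 1 − 0.3 + 0.3) = 1
  (((((c -> b) -> a) -> b) -> b) -> a): min(1, 1 − 1 + 0.84) = 0.84
  ((((((c -> b) -> a) -> b) -> b) -> a) -> c): min(1, 1 − 0.84 + 0.92) = 1
  (((((((c -> b) -> a) -> b) -> b) -> a) -> c) -> a): min(1, 1 − 1 + 0.84) = 0.84
  ((((((((c -> b) -> a) -> b) -> b) -> a) -> c) -> a) -> a): min(1, 1 − 0.84 + 0.84) = 1
  (((((((((c -> b) -> a) -> b) -> b) -> a) -> c) -> a) -> a) -> c): min(1, 1 − 1 + 0.92) = 0.92
  ((((((((((c -> b) -> a) -> b) -> b) -> a) -> c) -> a) -> a) -> c) -> a): min(1, 1 − 0.92 + 0.84) = 0.92
  Łukasiewicz value = 0.92
Difference: 0.84 − 0.92 = -0.08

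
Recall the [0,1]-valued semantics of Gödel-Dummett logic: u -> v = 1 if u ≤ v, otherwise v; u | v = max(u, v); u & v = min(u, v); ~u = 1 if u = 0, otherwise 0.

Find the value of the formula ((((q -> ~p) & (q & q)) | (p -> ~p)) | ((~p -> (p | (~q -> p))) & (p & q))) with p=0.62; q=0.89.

0.62

~p: Gödel ¬ of 0.62 = 0 (operand ≠ 0)
(q -> ~p): 0.89 > 0, so result = 0
(q & q) = min(0.89, 0.89) = 0.89
((q -> ~p) & (q & q)) = min(0, 0.89) = 0
~p: Gödel ¬ of 0.62 = 0 (operand ≠ 0)
(p -> ~p): 0.62 > 0, so result = 0
(((q -> ~p) & (q & q)) | (p -> ~p)) = max(0, 0) = 0
~p: Gödel ¬ of 0.62 = 0 (operand ≠ 0)
~q: Gödel ¬ of 0.89 = 0 (operand ≠ 0)
(~q -> p): 0 ≤ 0.62, so result = 1
(p | (~q -> p)) = max(0.62, 1) = 1
(~p -> (p | (~q -> p))): 0 ≤ 1, so result = 1
(p & q) = min(0.62, 0.89) = 0.62
((~p -> (p | (~q -> p))) & (p & q)) = min(1, 0.62) = 0.62
((((q -> ~p) & (q & q)) | (p -> ~p)) | ((~p -> (p | (~q -> p))) & (p & q))) = max(0, 0.62) = 0.62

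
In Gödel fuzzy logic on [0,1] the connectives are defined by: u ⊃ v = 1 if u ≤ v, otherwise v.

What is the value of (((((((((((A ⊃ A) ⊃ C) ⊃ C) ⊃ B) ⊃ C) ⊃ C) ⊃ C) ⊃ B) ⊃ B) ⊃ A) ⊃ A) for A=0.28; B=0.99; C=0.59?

1.00

(A ⊃ A): 0.28 ≤ 0.28, so result = 1
((A ⊃ A) ⊃ C): 1 > 0.59, so result = 0.59
(((A ⊃ A) ⊃ C) ⊃ C): 0.59 ≤ 0.59, so result = 1
((((A ⊃ A) ⊃ C) ⊃ C) ⊃ B): 1 > 0.99, so result = 0.99
(((((A ⊃ A) ⊃ C) ⊃ C) ⊃ B) ⊃ C): 0.99 > 0.59, so result = 0.59
((((((A ⊃ A) ⊃ C) ⊃ C) ⊃ B) ⊃ C) ⊃ C): 0.59 ≤ 0.59, so result = 1
(((((((A ⊃ A) ⊃ C) ⊃ C) ⊃ B) ⊃ C) ⊃ C) ⊃ C): 1 > 0.59, so result = 0.59
((((((((A ⊃ A) ⊃ C) ⊃ C) ⊃ B) ⊃ C) ⊃ C) ⊃ C) ⊃ B): 0.59 ≤ 0.99, so result = 1
(((((((((A ⊃ A) ⊃ C) ⊃ C) ⊃ B) ⊃ C) ⊃ C) ⊃ C) ⊃ B) ⊃ B): 1 > 0.99, so result = 0.99
((((((((((A ⊃ A) ⊃ C) ⊃ C) ⊃ B) ⊃ C) ⊃ C) ⊃ C) ⊃ B) ⊃ B) ⊃ A): 0.99 > 0.28, so result = 0.28
(((((((((((A ⊃ A) ⊃ C) ⊃ C) ⊃ B) ⊃ C) ⊃ C) ⊃ C) ⊃ B) ⊃ B) ⊃ A) ⊃ A): 0.28 ≤ 0.28, so result = 1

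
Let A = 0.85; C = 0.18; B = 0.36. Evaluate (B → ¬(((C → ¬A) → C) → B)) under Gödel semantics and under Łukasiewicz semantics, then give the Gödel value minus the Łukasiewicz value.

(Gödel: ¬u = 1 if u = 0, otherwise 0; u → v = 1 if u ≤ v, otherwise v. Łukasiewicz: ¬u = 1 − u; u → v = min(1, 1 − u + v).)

Gödel evaluation:
  ¬A: Gödel ¬ of 0.85 = 0 (operand ≠ 0)
  (C → ¬A): 0.18 > 0, so result = 0
  ((C → ¬A) → C): 0 ≤ 0.18, so result = 1
  (((C → ¬A) → C) → B): 1 > 0.36, so result = 0.36
  ¬(((C → ¬A) → C) → B): Gödel ¬ of 0.36 = 0 (operand ≠ 0)
  (B → ¬(((C → ¬A) → C) → B)): 0.36 > 0, so result = 0
  Gödel value = 0
Łukasiewicz evaluation:
  ¬A: Łukasiewicz ¬ gives 1 − 0.85 = 0.15
  (C → ¬A): min(1, 1 − 0.18 + 0.15) = 0.97
  ((C → ¬A) → C): min(1, 1 − 0.97 + 0.18) = 0.21
  (((C → ¬A) → C) → B): min(1, 1 − 0.21 + 0.36) = 1
  ¬(((C → ¬A) → C) → B): Łukasiewicz ¬ gives 1 − 1 = 0
  (B → ¬(((C → ¬A) → C) → B)): min(1, 1 − 0.36 + 0) = 0.64
  Łukasiewicz value = 0.64
Difference: 0 − 0.64 = -0.64

-0.64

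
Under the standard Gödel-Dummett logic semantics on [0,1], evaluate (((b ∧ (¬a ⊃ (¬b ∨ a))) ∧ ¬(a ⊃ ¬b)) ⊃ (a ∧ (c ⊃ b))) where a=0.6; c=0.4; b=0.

1.00

¬a: Gödel ¬ of 0.6 = 0 (operand ≠ 0)
¬b: Gödel ¬ of 0 = 1 (operand is 0)
(¬b ∨ a) = max(1, 0.6) = 1
(¬a ⊃ (¬b ∨ a)): 0 ≤ 1, so result = 1
(b ∧ (¬a ⊃ (¬b ∨ a))) = min(0, 1) = 0
¬b: Gödel ¬ of 0 = 1 (operand is 0)
(a ⊃ ¬b): 0.6 ≤ 1, so result = 1
¬(a ⊃ ¬b): Gödel ¬ of 1 = 0 (operand ≠ 0)
((b ∧ (¬a ⊃ (¬b ∨ a))) ∧ ¬(a ⊃ ¬b)) = min(0, 0) = 0
(c ⊃ b): 0.4 > 0, so result = 0
(a ∧ (c ⊃ b)) = min(0.6, 0) = 0
(((b ∧ (¬a ⊃ (¬b ∨ a))) ∧ ¬(a ⊃ ¬b)) ⊃ (a ∧ (c ⊃ b))): 0 ≤ 0, so result = 1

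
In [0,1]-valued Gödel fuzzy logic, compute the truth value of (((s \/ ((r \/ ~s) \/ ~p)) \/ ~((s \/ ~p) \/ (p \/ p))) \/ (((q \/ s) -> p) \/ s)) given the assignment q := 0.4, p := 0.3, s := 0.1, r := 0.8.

0.80

~s: Gödel ¬ of 0.1 = 0 (operand ≠ 0)
(r \/ ~s) = max(0.8, 0) = 0.8
~p: Gödel ¬ of 0.3 = 0 (operand ≠ 0)
((r \/ ~s) \/ ~p) = max(0.8, 0) = 0.8
(s \/ ((r \/ ~s) \/ ~p)) = max(0.1, 0.8) = 0.8
~p: Gödel ¬ of 0.3 = 0 (operand ≠ 0)
(s \/ ~p) = max(0.1, 0) = 0.1
(p \/ p) = max(0.3, 0.3) = 0.3
((s \/ ~p) \/ (p \/ p)) = max(0.1, 0.3) = 0.3
~((s \/ ~p) \/ (p \/ p)): Gödel ¬ of 0.3 = 0 (operand ≠ 0)
((s \/ ((r \/ ~s) \/ ~p)) \/ ~((s \/ ~p) \/ (p \/ p))) = max(0.8, 0) = 0.8
(q \/ s) = max(0.4, 0.1) = 0.4
((q \/ s) -> p): 0.4 > 0.3, so result = 0.3
(((q \/ s) -> p) \/ s) = max(0.3, 0.1) = 0.3
(((s \/ ((r \/ ~s) \/ ~p)) \/ ~((s \/ ~p) \/ (p \/ p))) \/ (((q \/ s) -> p) \/ s)) = max(0.8, 0.3) = 0.8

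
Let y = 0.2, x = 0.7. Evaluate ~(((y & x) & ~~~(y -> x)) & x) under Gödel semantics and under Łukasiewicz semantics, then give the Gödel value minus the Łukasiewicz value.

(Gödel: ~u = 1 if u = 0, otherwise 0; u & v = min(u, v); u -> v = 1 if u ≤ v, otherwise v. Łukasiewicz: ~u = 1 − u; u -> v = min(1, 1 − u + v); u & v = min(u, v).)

0.00

Gödel evaluation:
  (y & x) = min(0.2, 0.7) = 0.2
  (y -> x): 0.2 ≤ 0.7, so result = 1
  ~(y -> x): Gödel ¬ of 1 = 0 (operand ≠ 0)
  ~~(y -> x): Gödel ¬ of 0 = 1 (operand is 0)
  ~~~(y -> x): Gödel ¬ of 1 = 0 (operand ≠ 0)
  ((y & x) & ~~~(y -> x)) = min(0.2, 0) = 0
  (((y & x) & ~~~(y -> x)) & x) = min(0, 0.7) = 0
  ~(((y & x) & ~~~(y -> x)) & x): Gödel ¬ of 0 = 1 (operand is 0)
  Gödel value = 1
Łukasiewicz evaluation:
  (y & x) = min(0.2, 0.7) = 0.2
  (y -> x): min(1, 1 − 0.2 + 0.7) = 1
  ~(y -> x): Łukasiewicz ¬ gives 1 − 1 = 0
  ~~(y -> x): Łukasiewicz ¬ gives 1 − 0 = 1
  ~~~(y -> x): Łukasiewicz ¬ gives 1 − 1 = 0
  ((y & x) & ~~~(y -> x)) = min(0.2, 0) = 0
  (((y & x) & ~~~(y -> x)) & x) = min(0, 0.7) = 0
  ~(((y & x) & ~~~(y -> x)) & x): Łukasiewicz ¬ gives 1 − 0 = 1
  Łukasiewicz value = 1
Difference: 1 − 1 = 0.00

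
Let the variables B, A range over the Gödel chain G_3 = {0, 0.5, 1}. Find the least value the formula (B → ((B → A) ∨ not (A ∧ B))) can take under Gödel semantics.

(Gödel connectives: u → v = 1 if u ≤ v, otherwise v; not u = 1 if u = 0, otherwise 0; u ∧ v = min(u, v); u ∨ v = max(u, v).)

The minimum is attained at B = 1, A = 0.5:
  (B → A): 1 > 0.5, so result = 0.5
  (A ∧ B) = min(0.5, 1) = 0.5
  not (A ∧ B): Gödel ¬ of 0.5 = 0 (operand ≠ 0)
  ((B → A) ∨ not (A ∧ B)) = max(0.5, 0) = 0.5
  (B → ((B → A) ∨ not (A ∧ B))): 1 > 0.5, so result = 0.5
Checking all 9 assignments confirms none give a value below 0.50.

0.50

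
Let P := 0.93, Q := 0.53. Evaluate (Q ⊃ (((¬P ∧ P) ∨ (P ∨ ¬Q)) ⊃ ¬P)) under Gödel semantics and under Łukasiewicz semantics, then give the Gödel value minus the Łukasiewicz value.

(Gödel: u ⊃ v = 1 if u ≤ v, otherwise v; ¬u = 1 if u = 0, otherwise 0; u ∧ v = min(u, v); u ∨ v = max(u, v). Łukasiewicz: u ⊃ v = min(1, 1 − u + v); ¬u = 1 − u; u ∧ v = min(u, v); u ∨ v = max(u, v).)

-0.61

Gödel evaluation:
  ¬P: Gödel ¬ of 0.93 = 0 (operand ≠ 0)
  (¬P ∧ P) = min(0, 0.93) = 0
  ¬Q: Gödel ¬ of 0.53 = 0 (operand ≠ 0)
  (P ∨ ¬Q) = max(0.93, 0) = 0.93
  ((¬P ∧ P) ∨ (P ∨ ¬Q)) = max(0, 0.93) = 0.93
  ¬P: Gödel ¬ of 0.93 = 0 (operand ≠ 0)
  (((¬P ∧ P) ∨ (P ∨ ¬Q)) ⊃ ¬P): 0.93 > 0, so result = 0
  (Q ⊃ (((¬P ∧ P) ∨ (P ∨ ¬Q)) ⊃ ¬P)): 0.53 > 0, so result = 0
  Gödel value = 0
Łukasiewicz evaluation:
  ¬P: Łukasiewicz ¬ gives 1 − 0.93 = 0.07
  (¬P ∧ P) = min(0.07, 0.93) = 0.07
  ¬Q: Łukasiewicz ¬ gives 1 − 0.53 = 0.47
  (P ∨ ¬Q) = max(0.93, 0.47) = 0.93
  ((¬P ∧ P) ∨ (P ∨ ¬Q)) = max(0.07, 0.93) = 0.93
  ¬P: Łukasiewicz ¬ gives 1 − 0.93 = 0.07
  (((¬P ∧ P) ∨ (P ∨ ¬Q)) ⊃ ¬P): min(1, 1 − 0.93 + 0.07) = 0.14
  (Q ⊃ (((¬P ∧ P) ∨ (P ∨ ¬Q)) ⊃ ¬P)): min(1, 1 − 0.53 + 0.14) = 0.61
  Łukasiewicz value = 0.61
Difference: 0 − 0.61 = -0.61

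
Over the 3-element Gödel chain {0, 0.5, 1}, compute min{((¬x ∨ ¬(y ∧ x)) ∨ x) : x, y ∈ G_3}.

The minimum is attained at x = 0.5, y = 0.5:
  ¬x: Gödel ¬ of 0.5 = 0 (operand ≠ 0)
  (y ∧ x) = min(0.5, 0.5) = 0.5
  ¬(y ∧ x): Gödel ¬ of 0.5 = 0 (operand ≠ 0)
  (¬x ∨ ¬(y ∧ x)) = max(0, 0) = 0
  ((¬x ∨ ¬(y ∧ x)) ∨ x) = max(0, 0.5) = 0.5
Checking all 9 assignments confirms none give a value below 0.50.

0.50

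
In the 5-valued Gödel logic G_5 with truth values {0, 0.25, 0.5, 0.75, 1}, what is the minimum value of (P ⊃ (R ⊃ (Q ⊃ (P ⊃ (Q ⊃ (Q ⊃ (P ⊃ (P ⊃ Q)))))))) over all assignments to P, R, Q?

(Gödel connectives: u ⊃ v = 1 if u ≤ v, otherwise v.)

1.00

Every assignment gives 1. For instance at P = 0, R = 0, Q = 0:
  (P ⊃ Q): 0 ≤ 0, so result = 1
  (P ⊃ (P ⊃ Q)): 0 ≤ 1, so result = 1
  (Q ⊃ (P ⊃ (P ⊃ Q))): 0 ≤ 1, so result = 1
  (Q ⊃ (Q ⊃ (P ⊃ (P ⊃ Q)))): 0 ≤ 1, so result = 1
  (P ⊃ (Q ⊃ (Q ⊃ (P ⊃ (P ⊃ Q))))): 0 ≤ 1, so result = 1
  (Q ⊃ (P ⊃ (Q ⊃ (Q ⊃ (P ⊃ (P ⊃ Q)))))): 0 ≤ 1, so result = 1
  (R ⊃ (Q ⊃ (P ⊃ (Q ⊃ (Q ⊃ (P ⊃ (P ⊃ Q))))))): 0 ≤ 1, so result = 1
  (P ⊃ (R ⊃ (Q ⊃ (P ⊃ (Q ⊃ (Q ⊃ (P ⊃ (P ⊃ Q)))))))): 0 ≤ 1, so result = 1
All 125 assignments give value 1 — the formula is a G_5-tautology.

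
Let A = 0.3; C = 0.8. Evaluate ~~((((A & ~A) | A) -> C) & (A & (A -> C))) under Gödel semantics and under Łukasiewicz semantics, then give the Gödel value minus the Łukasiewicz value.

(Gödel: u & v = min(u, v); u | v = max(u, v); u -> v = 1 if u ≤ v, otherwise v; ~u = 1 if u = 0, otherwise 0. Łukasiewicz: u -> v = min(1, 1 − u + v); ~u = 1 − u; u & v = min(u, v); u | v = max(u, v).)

0.70

Gödel evaluation:
  ~A: Gödel ¬ of 0.3 = 0 (operand ≠ 0)
  (A & ~A) = min(0.3, 0) = 0
  ((A & ~A) | A) = max(0, 0.3) = 0.3
  (((A & ~A) | A) -> C): 0.3 ≤ 0.8, so result = 1
  (A -> C): 0.3 ≤ 0.8, so result = 1
  (A & (A -> C)) = min(0.3, 1) = 0.3
  ((((A & ~A) | A) -> C) & (A & (A -> C))) = min(1, 0.3) = 0.3
  ~((((A & ~A) | A) -> C) & (A & (A -> C))): Gödel ¬ of 0.3 = 0 (operand ≠ 0)
  ~~((((A & ~A) | A) -> C) & (A & (A -> C))): Gödel ¬ of 0 = 1 (operand is 0)
  Gödel value = 1
Łukasiewicz evaluation:
  ~A: Łukasiewicz ¬ gives 1 − 0.3 = 0.7
  (A & ~A) = min(0.3, 0.7) = 0.3
  ((A & ~A) | A) = max(0.3, 0.3) = 0.3
  (((A & ~A) | A) -> C): min(1, 1 − 0.3 + 0.8) = 1
  (A -> C): min(1, 1 − 0.3 + 0.8) = 1
  (A & (A -> C)) = min(0.3, 1) = 0.3
  ((((A & ~A) | A) -> C) & (A & (A -> C))) = min(1, 0.3) = 0.3
  ~((((A & ~A) | A) -> C) & (A & (A -> C))): Łukasiewicz ¬ gives 1 − 0.3 = 0.7
  ~~((((A & ~A) | A) -> C) & (A & (A -> C))): Łukasiewicz ¬ gives 1 − 0.7 = 0.3
  Łukasiewicz value = 0.3
Difference: 1 − 0.3 = 0.70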